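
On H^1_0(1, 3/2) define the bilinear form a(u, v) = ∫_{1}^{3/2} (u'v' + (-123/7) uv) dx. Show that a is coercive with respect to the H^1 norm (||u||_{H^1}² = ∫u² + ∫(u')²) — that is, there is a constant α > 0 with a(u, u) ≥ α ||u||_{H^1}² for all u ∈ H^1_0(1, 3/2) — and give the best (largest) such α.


α = (-123 + 28*π^2)/(7*(1 + 4*π^2))

Coercivity of a(·,·) on H^1_0(1, 3/2) means a(u, u) ≥ α ||u||_{H^1}² for every u ∈ H^1_0.
The interval has length L = 1/2, and Poincaré/coercivity depend only on L. Here a(u, u) = ∫(u')² + (-123/7)·∫u².
Here c = -123/7 < 0 with |c| < (π/L)² = 4*π^2, so coercivity still holds. The condition a(u,u) ≥ α||u||_{H^1}² reads (1−α)∫(u')² ≥ (α−c)∫u². Any admissible α is ≤ 1 (rapidly oscillating u have ∫u²/∫(u')² → 0), and α = 1 would force 0 ≥ (1−c)∫u², impossible since c < 1; so 1−α > 0. By the sharp Poincaré inequality on H^1_0 of an interval of length L, ∫(u')² ≥ (π/L)²∫u² with equality for the first sine mode sin(π(x−x₀)/L) (x₀ the left endpoint), so the inequality holds for all u iff (1−α)(π/L)² ≥ α − c, i.e. α ≤ ((π/L)² + c)/((π/L)² + 1) = (1 + c(L/π)²)/(1 + (L/π)²). (Direct route, valid since c ≤ 0: Poincaré gives c∫u² ≥ c(L/π)²∫(u')², so a(u,u) ≥ (1 + c(L/π)²)∫(u')², while ||u||_{H^1}² ≤ (1 + (L/π)²)∫(u')²; dividing yields the same α.) With (π/L)² = 4*π^2 and c = -123/7, the largest admissible constant is α = ((π/L)² + c)/((π/L)² + 1).
Simplifying, α = (-123 + 28*π^2)/(7*(1 + 4*π^2)).


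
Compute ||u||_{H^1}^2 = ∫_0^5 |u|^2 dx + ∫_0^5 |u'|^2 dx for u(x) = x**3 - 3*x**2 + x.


||u||_{H^1}^2 = 131035/42

The H^1 norm (squared) on an interval (0, L) is
  ||u||_{H^1}^2 = ∫_0^L u(x)^2 dx + ∫_0^L u'(x)^2 dx.
Compute u'(x) = 3*x**2 - 6*x + 1.
Then u(x)^2 = x**6 - 6*x**5 + 11*x**4 - 6*x**3 + x**2 and u'(x)^2 = 9*x**4 - 36*x**3 + 42*x**2 - 12*x + 1.
Integrate each monomial from 0 to 5 using ∫_0^5 c·x^n dx = c·5^(n+1)/(n+1):
  ∫_0^5 u(x)^2 dx = ∫_0^5 (x^6 - 6*x^5 + 11*x^4 - 6*x^3 + x^2) dx. Term by term:
    ∫_0^5 x^6 dx = 78125/7;  ∫_0^5 -6*x^5 dx = -15625;  ∫_0^5 11*x^4 dx = 6875;
    ∫_0^5 -6*x^3 dx = -1875/2;  ∫_0^5 x^2 dx = 125/3.
  Sum: 78125/7 − 15625 + 6875 − 1875/2 + 125/3 = 63625/42.
  ∫_0^5 u'(x)^2 dx = ∫_0^5 (9*x^4 - 36*x^3 + 42*x^2 - 12*x + 1) dx. Term by term:
    ∫_0^5 9*x^4 dx = 5625;  ∫_0^5 -36*x^3 dx = -5625;  ∫_0^5 42*x^2 dx = 1750;
    ∫_0^5 -12*x dx = -150;  ∫_0^5 1 dx = 5.
  Sum: 5625 − 5625 + 1750 − 150 + 5 = 1605.
Adding: ||u||_{H^1}^2 = 63625/42 + 1605 = 131035/42.


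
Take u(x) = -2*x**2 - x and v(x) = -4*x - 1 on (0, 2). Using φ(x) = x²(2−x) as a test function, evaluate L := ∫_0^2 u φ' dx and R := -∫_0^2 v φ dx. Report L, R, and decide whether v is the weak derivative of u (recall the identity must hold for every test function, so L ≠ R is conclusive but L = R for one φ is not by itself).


LHS = 116/15, RHS = 116/15. Yes, v = u' weakly.

u(x) = -2*x**2 - x, classical derivative u'(x) = -4*x - 1.
φ(x) = x²(2−x), so φ'(x) = x*(4 - 3*x).
Note φ(0) = φ(2) = 0, so the boundary term u·φ vanishes.
LHS = ∫_0^2 u(x) φ'(x) dx = ∫_0^2 (6*x^4 - 5*x^3 - 4*x^2) dx. Term by term:
  ∫_0^2 6*x^4 dx = 192/5;  ∫_0^2 -5*x^3 dx = -20;  ∫_0^2 -4*x^2 dx = -32/3.
Sum: 192/5 − 20 − 32/3 = 116/15.
So LHS = 116/15.
∫_0^2 v(x) φ(x) dx = ∫_0^2 (4*x^4 - 7*x^3 - 2*x^2) dx. Term by term:
  ∫_0^2 4*x^4 dx = 128/5;  ∫_0^2 -7*x^3 dx = -28;  ∫_0^2 -2*x^2 dx = -16/3.
Sum: 128/5 − 28 − 16/3 = -116/15.
So RHS = -∫_0^2 v(x) φ(x) dx = 116/15.
LHS = RHS, so the identity holds for this test φ.
Moreover u is smooth here and v(x) = u'(x) = -4*x - 1 pointwise, so the identity holds for every test function. Hence v is the weak derivative of u.


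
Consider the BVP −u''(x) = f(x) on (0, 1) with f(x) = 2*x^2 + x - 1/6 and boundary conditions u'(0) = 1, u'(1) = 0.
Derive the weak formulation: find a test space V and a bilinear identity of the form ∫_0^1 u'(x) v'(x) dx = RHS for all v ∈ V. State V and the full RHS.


V = H^1(0, 1) (v unrestricted at boundary; u is determined up to an additive constant); weak form: ∫_0^1 u'v' dx = ∫_0^1 (2*x^2 + x - 1/6) v dx − v(0) for all v ∈ V.

Multiply both sides by a test function v and integrate from 0 to 1:
  ∫_0^1 −u''(x) v(x) dx = ∫_0^1 f(x) v(x) dx.
Integrate the LHS by parts once:
  ∫_0^1 −u'' v dx = −[u'(x) v(x)]_0^1 + ∫_0^1 u'(x) v'(x) dx.
Thus ∫_0^1 u'(x) v'(x) dx = ∫_0^1 f(x) v(x) dx + [u'(x) v(x)]_0^1.
Choose V so that boundary terms are either known or forced to vanish.
u has inhomogeneous Neumann u'(0) = 1, u'(1) = 0. [u' v]_0^1 = (0)·v(1) − (1)·v(0) = − v(0). Take V = H^1(0, 1); boundary term becomes part of RHS.
Weak formulation: find u (satisfying any essential BC) such that ∫_0^1 u'(x) v'(x) dx = ∫_0^1 f v dx − v(0) for all v ∈ V (Neumann data are natural BCs: they enter the RHS as boundary terms).
Substituting f(x) = 2*x^2 + x - 1/6, the right-hand side is ∫_0^1 (2*x^2 + x - 1/6) v dx − v(0).
Compatibility check (pure Neumann): taking v ≡ 1 ∈ V gives 0 = ∫_0^1 f dx + (0) − (1), i.e. ∫_0^1 f dx must equal u'(0) − u'(1) = 1. Indeed ∫_0^1 (2*x^2 + x - 1/6) dx = 1, so the data are compatible. The solution is then unique only up to an additive constant (fix it e.g. by requiring ∫_0^1 u dx = 0).


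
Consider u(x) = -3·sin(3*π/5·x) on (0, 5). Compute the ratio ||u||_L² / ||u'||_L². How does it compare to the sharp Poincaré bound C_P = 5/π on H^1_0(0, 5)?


||u||_L² / ||u'||_L² = 5/(3*π) < C_P = 5/π.

u(x) = -3·sin(3*π/5·x), so u'(x) = -9*π*cos(3*π*x/5)/5.
Writing u(x) = A·sin(kπx/L) with A = -3 and k = 3, use ∫_0^L sin²(kπx/L) dx = L/2 and ∫_0^L cos²(kπx/L) dx = L/2.
u² = 9·sin²(3*π/5·x) and (u')² = 81*π^2/25·cos²(3*π/5·x), and each of sin², cos² integrates to L/2 = 5/2 over (0, 5).
∫_0^5 u² dx = 45/2, so ||u||_L² = 3*sqrt(10)/2.
∫_0^5 (u')² dx = 81*π^2/10, so ||u'||_L² = 9*sqrt(10)*π/10.
Ratio ||u||_L² / ||u'||_L² = 5/(3*π).
Sharp Poincaré constant on H^1_0(0, 5) is C_P = L/π = 5/π, achieved by sin(π/5·x).
This is the k = 3 harmonic; the ratio L/(kπ) is strictly less than C_P = L/π, consistent with the sharp inequality ||u||_L² ≤ C_P ||u'||_L².


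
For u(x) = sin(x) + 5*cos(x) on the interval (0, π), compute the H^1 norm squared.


||u||_{H^1(0,π)}^2 = 26*π

u'(x) = -5*sin(x) + cos(x).
Expand u² and (u')² and integrate term by term on (0, π), using: for integers n ≥ 1, ∫_0^π sin²(nx) dx = ∫_0^π cos²(nx) dx = π/2; for n ≠ n', ∫_0^π sin(nx)sin(n'x) dx = ∫_0^π cos(nx)cos(n'x) dx = 0; and by product-to-sum, ∫_0^π sin(nx)cos(n'x) dx = ½∫_0^π [sin((n+n')x) + sin((n−n')x)] dx, which is 0 when n+n' is even and 2n/(n²−n'²) when n+n' is odd (it need not vanish on (0, π)).
  u² squared terms: (5)²·∫cos(x)² dx = 25·π/2 = 25*π/2;  (1)²·∫sin(x)² dx = 1·π/2 = π/2.
  u² cross terms: 2·(5)·(1)·∫cos(x)·sin(x) dx = 10·(0) = 0.
  So ∫_0^π u² dx = 25*π/2 + π/2 + 0 = 13*π.
  (u')² squared terms: (-5)²·∫sin(x)² dx = 25·π/2 = 25*π/2;  (1)²·∫cos(x)² dx = 1·π/2 = π/2.
  (u')² cross terms: 2·(-5)·(1)·∫sin(x)·cos(x) dx = -10·(0) = 0.
  So ∫_0^π (u')² dx = 25*π/2 + π/2 + 0 = 13*π.
||u||_{H^1}^2 = (13*π) + (13*π) = 26*π.


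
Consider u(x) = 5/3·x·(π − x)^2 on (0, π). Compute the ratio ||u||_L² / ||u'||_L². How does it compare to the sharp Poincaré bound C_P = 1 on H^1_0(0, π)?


||u||_L² / ||u'||_L² = sqrt(14)*π/14 < C_P = 1.

u(x) = 5/3·x·(π − x)^2, so u'(x) = 5*(x - π)*(3*x - π)/3.
u(x) = 5/3·x·(π − x)^2 vanishes at x = 0 and x = π, so u ∈ H^1_0(0, π). Differentiate via the product rule and integrate the resulting polynomials term by term.
  ∫_0^π u² dx = ∫_0^π (25*x^6/9 - 100*π*x^5/9 + 50*π^2*x^4/3 - 100*π^3*x^3/9 + 25*π^4*x^2/9) dx. Term by term:
    ∫_0^π 25*x^6/9 dx = 25*π^7/63;  ∫_0^π -100*π*x^5/9 dx = -50*π^7/27;  ∫_0^π 50*π^2*x^4/3 dx = 10*π^7/3;
    ∫_0^π -100*π^3*x^3/9 dx = -25*π^7/9;  ∫_0^π 25*π^4*x^2/9 dx = 25*π^7/27.
  Sum: 25*π^7/63 − 50*π^7/27 + 10*π^7/3 − 25*π^7/9 + 25*π^7/27 = 5*π^7/189.
  ∫_0^π (u')² dx = ∫_0^π (25*x^4 - 200*π*x^3/3 + 550*π^2*x^2/9 - 200*π^3*x/9 + 25*π^4/9) dx. Term by term:
    ∫_0^π 25*x^4 dx = 5*π^5;  ∫_0^π -200*π*x^3/3 dx = -50*π^5/3;  ∫_0^π 550*π^2*x^2/9 dx = 550*π^5/27;
    ∫_0^π -200*π^3*x/9 dx = -100*π^5/9;  ∫_0^π 25*π^4/9 dx = 25*π^5/9.
  Sum: 5*π^5 − 50*π^5/3 + 550*π^5/27 − 100*π^5/9 + 25*π^5/9 = 10*π^5/27.
∫_0^π u² dx = 5*π^7/189, so ||u||_L² = sqrt(105)*π^(7/2)/63.
∫_0^π (u')² dx = 10*π^5/27, so ||u'||_L² = sqrt(30)*π^(5/2)/9.
Ratio ||u||_L² / ||u'||_L² = sqrt(14)*π/14.
Sharp Poincaré constant on H^1_0(0, π) is C_P = L/π = 1, achieved by sin(x).
A polynomial bump cannot attain the sharp Poincaré constant (only the first sine eigenfunction does), so the ratio is strictly less than C_P, consistent with ||u||_L² ≤ C_P ||u'||_L².


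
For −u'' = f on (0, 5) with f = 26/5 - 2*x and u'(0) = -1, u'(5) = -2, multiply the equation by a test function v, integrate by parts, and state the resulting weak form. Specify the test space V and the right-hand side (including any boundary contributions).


V = H^1(0, 5) (v unrestricted at boundary; u is determined up to an additive constant); weak form: ∫_0^5 u'v' dx = ∫_0^5 (26/5 - 2*x) v dx − 2·v(5) + v(0) for all v ∈ V.

Multiply both sides by a test function v and integrate from 0 to 5:
  ∫_0^5 −u''(x) v(x) dx = ∫_0^5 f(x) v(x) dx.
Integrate the LHS by parts once:
  ∫_0^5 −u'' v dx = −[u'(x) v(x)]_0^5 + ∫_0^5 u'(x) v'(x) dx.
Thus ∫_0^5 u'(x) v'(x) dx = ∫_0^5 f(x) v(x) dx + [u'(x) v(x)]_0^5.
Choose V so that boundary terms are either known or forced to vanish.
u has inhomogeneous Neumann u'(0) = -1, u'(5) = -2. [u' v]_0^5 = (-2)·v(5) − (-1)·v(0) = − 2·v(5) + v(0). Take V = H^1(0, 5); boundary term becomes part of RHS.
Weak formulation: find u (satisfying any essential BC) such that ∫_0^5 u'(x) v'(x) dx = ∫_0^5 f v dx − 2·v(5) + v(0) for all v ∈ V (Neumann data are natural BCs: they enter the RHS as boundary terms).
Substituting f(x) = 26/5 - 2*x, the right-hand side is ∫_0^5 (26/5 - 2*x) v dx − 2·v(5) + v(0).
Compatibility check (pure Neumann): taking v ≡ 1 ∈ V gives 0 = ∫_0^5 f dx + (-2) − (-1), i.e. ∫_0^5 f dx must equal u'(0) − u'(5) = 1. Indeed ∫_0^5 (26/5 - 2*x) dx = 1, so the data are compatible. The solution is then unique only up to an additive constant (fix it e.g. by requiring ∫_0^5 u dx = 0).


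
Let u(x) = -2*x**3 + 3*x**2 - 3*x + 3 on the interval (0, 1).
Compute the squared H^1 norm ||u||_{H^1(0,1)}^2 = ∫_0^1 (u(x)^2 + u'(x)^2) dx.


||u||_{H^1}^2 = 593/70

The H^1 norm (squared) on an interval (0, L) is
  ||u||_{H^1}^2 = ∫_0^L u(x)^2 dx + ∫_0^L u'(x)^2 dx.
Compute u'(x) = -6*x**2 + 6*x - 3.
Then u(x)^2 = 4*x**6 - 12*x**5 + 21*x**4 - 30*x**3 + 27*x**2 - 18*x + 9 and u'(x)^2 = 36*x**4 - 72*x**3 + 72*x**2 - 36*x + 9.
Integrate each monomial from 0 to 1 using ∫_0^1 c·x^n dx = c·1^(n+1)/(n+1):
  ∫_0^1 u(x)^2 dx = ∫_0^1 (4*x^6 - 12*x^5 + 21*x^4 - 30*x^3 + 27*x^2 - 18*x + 9) dx. Term by term:
    ∫_0^1 4*x^6 dx = 4/7;  ∫_0^1 -12*x^5 dx = -2;  ∫_0^1 21*x^4 dx = 21/5;
    ∫_0^1 -30*x^3 dx = -15/2;  ∫_0^1 27*x^2 dx = 9;  ∫_0^1 -18*x dx = -9;
    ∫_0^1 9 dx = 9.
  Sum: 4/7 − 2 + 21/5 − 15/2 + 9 − 9 + 9 = 299/70.
  ∫_0^1 u'(x)^2 dx = ∫_0^1 (36*x^4 - 72*x^3 + 72*x^2 - 36*x + 9) dx. Term by term:
    ∫_0^1 36*x^4 dx = 36/5;  ∫_0^1 -72*x^3 dx = -18;  ∫_0^1 72*x^2 dx = 24;
    ∫_0^1 -36*x dx = -18;  ∫_0^1 9 dx = 9.
  Sum: 36/5 − 18 + 24 − 18 + 9 = 21/5.
Adding: ||u||_{H^1}^2 = 299/70 + 21/5 = 593/70.


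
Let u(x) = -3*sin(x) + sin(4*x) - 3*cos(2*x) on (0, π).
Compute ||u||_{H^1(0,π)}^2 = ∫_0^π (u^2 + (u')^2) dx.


||u||_{H^1(0,π)}^2 = -60 + 40*π

u'(x) = 6*sin(2*x) - 3*cos(x) + 4*cos(4*x).
Expand u² and (u')² and integrate term by term on (0, π), using: for integers n ≥ 1, ∫_0^π sin²(nx) dx = ∫_0^π cos²(nx) dx = π/2; for n ≠ n', ∫_0^π sin(nx)sin(n'x) dx = ∫_0^π cos(nx)cos(n'x) dx = 0; and by product-to-sum, ∫_0^π sin(nx)cos(n'x) dx = ½∫_0^π [sin((n+n')x) + sin((n−n')x)] dx, which is 0 when n+n' is even and 2n/(n²−n'²) when n+n' is odd (it need not vanish on (0, π)).
  u² squared terms: (-3)²·∫cos(2x)² dx = 9·π/2 = 9*π/2;  (-3)²·∫sin(x)² dx = 9·π/2 = 9*π/2;  (1)²·∫sin(4x)² dx = 1·π/2 = π/2.
  u² cross terms: 2·(-3)·(-3)·∫cos(2x)·sin(x) dx = 18·(-2/3) = -12;  2·(-3)·(1)·∫cos(2x)·sin(4x) dx = -6·(0) = 0;  2·(-3)·(1)·∫sin(x)·sin(4x) dx = -6·(0) = 0.
  So ∫_0^π u² dx = 9*π/2 + 9*π/2 + π/2 − 12 + 0 + 0 = -12 + 19*π/2.
  (u')² squared terms: (-3)²·∫cos(x)² dx = 9·π/2 = 9*π/2;  (4)²·∫cos(4x)² dx = 16·π/2 = 8*π;  (6)²·∫sin(2x)² dx = 36·π/2 = 18*π.
  (u')² cross terms: 2·(-3)·(4)·∫cos(x)·cos(4x) dx = -24·(0) = 0;  2·(-3)·(6)·∫cos(x)·sin(2x) dx = -36·(4/3) = -48;  2·(4)·(6)·∫cos(4x)·sin(2x) dx = 48·(0) = 0.
  So ∫_0^π (u')² dx = 9*π/2 + 8*π + 18*π + 0 − 48 + 0 = -48 + 61*π/2.
||u||_{H^1}^2 = (-12 + 19*π/2) + (-48 + 61*π/2) = -60 + 40*π.


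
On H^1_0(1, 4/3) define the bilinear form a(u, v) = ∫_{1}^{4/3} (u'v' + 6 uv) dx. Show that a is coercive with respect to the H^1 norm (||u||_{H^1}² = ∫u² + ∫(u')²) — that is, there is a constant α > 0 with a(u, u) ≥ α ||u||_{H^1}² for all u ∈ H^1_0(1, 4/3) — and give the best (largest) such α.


α = 1

Coercivity of a(·,·) on H^1_0(1, 4/3) means a(u, u) ≥ α ||u||_{H^1}² for every u ∈ H^1_0.
The interval has length L = 1/3, and Poincaré/coercivity depend only on L. Here a(u, u) = ∫(u')² + (6)·∫u².
Here c = 6 ≥ 1, so a(u,u) = ∫(u')² + c∫u² ≥ ∫(u')² + ∫u² = ||u||_{H^1}², i.e. α = 1 works. No larger α is possible: a(u,u) ≥ α||u||_{H^1}² means (1−α)∫(u')² ≥ (α−c)∫u², and for the modes u_n = sin(nπ(x−x₀)/L) (x₀ the left endpoint) one has ∫u_n²/∫(u_n')² = (L/(nπ))² → 0, so a(u_n,u_n)/||u_n||_{H^1}² → 1. Hence the optimal constant is α = 1.
Therefore α = 1.


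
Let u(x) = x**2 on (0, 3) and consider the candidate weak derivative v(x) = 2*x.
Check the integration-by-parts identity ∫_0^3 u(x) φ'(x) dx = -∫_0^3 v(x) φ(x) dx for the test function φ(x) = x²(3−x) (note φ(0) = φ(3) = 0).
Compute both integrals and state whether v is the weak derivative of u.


LHS = -243/10, RHS = -243/10. Yes, v = u' weakly.

u(x) = x**2, classical derivative u'(x) = 2*x.
φ(x) = x²(3−x), so φ'(x) = 3*x*(2 - x).
Note φ(0) = φ(3) = 0, so the boundary term u·φ vanishes.
LHS = ∫_0^3 u(x) φ'(x) dx = ∫_0^3 (-3*x^4 + 6*x^3) dx. Term by term:
  ∫_0^3 -3*x^4 dx = -729/5;  ∫_0^3 6*x^3 dx = 243/2.
Sum: -729/5 + 243/2 = -243/10.
So LHS = -243/10.
∫_0^3 v(x) φ(x) dx = ∫_0^3 (-2*x^4 + 6*x^3) dx. Term by term:
  ∫_0^3 -2*x^4 dx = -486/5;  ∫_0^3 6*x^3 dx = 243/2.
Sum: -486/5 + 243/2 = 243/10.
So RHS = -∫_0^3 v(x) φ(x) dx = -243/10.
LHS = RHS, so the identity holds for this test φ.
Moreover u is smooth here and v(x) = u'(x) = 2*x pointwise, so the identity holds for every test function. Hence v is the weak derivative of u.


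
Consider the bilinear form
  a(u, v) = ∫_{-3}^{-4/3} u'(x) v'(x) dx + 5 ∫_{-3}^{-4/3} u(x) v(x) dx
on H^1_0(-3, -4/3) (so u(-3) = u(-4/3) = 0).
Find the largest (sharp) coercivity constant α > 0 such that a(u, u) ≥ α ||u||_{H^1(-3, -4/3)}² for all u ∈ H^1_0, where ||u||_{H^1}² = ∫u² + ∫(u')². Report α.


α = 1

Coercivity of a(·,·) on H^1_0(-3, -4/3) means a(u, u) ≥ α ||u||_{H^1}² for every u ∈ H^1_0.
The interval has length L = 5/3, and Poincaré/coercivity depend only on L. Here a(u, u) = ∫(u')² + (5)·∫u².
Here c = 5 ≥ 1, so a(u,u) = ∫(u')² + c∫u² ≥ ∫(u')² + ∫u² = ||u||_{H^1}², i.e. α = 1 works. No larger α is possible: a(u,u) ≥ α||u||_{H^1}² means (1−α)∫(u')² ≥ (α−c)∫u², and for the modes u_n = sin(nπ(x−x₀)/L) (x₀ the left endpoint) one has ∫u_n²/∫(u_n')² = (L/(nπ))² → 0, so a(u_n,u_n)/||u_n||_{H^1}² → 1. Hence the optimal constant is α = 1.
Therefore α = 1.


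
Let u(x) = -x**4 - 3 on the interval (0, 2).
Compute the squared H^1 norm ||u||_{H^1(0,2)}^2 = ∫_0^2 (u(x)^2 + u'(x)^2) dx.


||u||_{H^1}^2 = 127846/315

The H^1 norm (squared) on an interval (0, L) is
  ||u||_{H^1}^2 = ∫_0^L u(x)^2 dx + ∫_0^L u'(x)^2 dx.
Compute u'(x) = -4*x**3.
Then u(x)^2 = x**8 + 6*x**4 + 9 and u'(x)^2 = 16*x**6.
Integrate each monomial from 0 to 2 using ∫_0^2 c·x^n dx = c·2^(n+1)/(n+1):
  ∫_0^2 u(x)^2 dx = ∫_0^2 (x^8 + 6*x^4 + 9) dx. Term by term:
    ∫_0^2 x^8 dx = 512/9;  ∫_0^2 6*x^4 dx = 192/5;  ∫_0^2 9 dx = 18.
  Sum: 512/9 + 192/5 + 18 = 5098/45.
  ∫_0^2 u'(x)^2 dx = ∫_0^2 (16*x^6) dx. Term by term:
    ∫_0^2 16*x^6 dx = 2048/7.
Adding: ||u||_{H^1}^2 = 5098/45 + 2048/7 = 127846/315.


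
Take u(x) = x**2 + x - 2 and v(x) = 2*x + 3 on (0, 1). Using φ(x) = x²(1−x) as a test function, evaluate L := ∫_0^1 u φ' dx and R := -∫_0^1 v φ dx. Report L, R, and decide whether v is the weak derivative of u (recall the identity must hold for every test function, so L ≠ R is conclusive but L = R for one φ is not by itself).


LHS = -11/60, RHS = -7/20. No, v is not the weak derivative of u.

u(x) = x**2 + x - 2, classical derivative u'(x) = 2*x + 1.
φ(x) = x²(1−x), so φ'(x) = x*(2 - 3*x).
Note φ(0) = φ(1) = 0, so the boundary term u·φ vanishes.
LHS = ∫_0^1 u(x) φ'(x) dx = ∫_0^1 (-3*x^4 - x^3 + 8*x^2 - 4*x) dx. Term by term:
  ∫_0^1 -3*x^4 dx = -3/5;  ∫_0^1 -x^3 dx = -1/4;  ∫_0^1 8*x^2 dx = 8/3;
  ∫_0^1 -4*x dx = -2.
Sum: -3/5 − 1/4 + 8/3 − 2 = -11/60.
So LHS = -11/60.
∫_0^1 v(x) φ(x) dx = ∫_0^1 (-2*x^4 - x^3 + 3*x^2) dx. Term by term:
  ∫_0^1 -2*x^4 dx = -2/5;  ∫_0^1 -x^3 dx = -1/4;  ∫_0^1 3*x^2 dx = 1.
Sum: -2/5 − 1/4 + 1 = 7/20.
So RHS = -∫_0^1 v(x) φ(x) dx = -7/20.
LHS − RHS = 1/6 ≠ 0, so the identity fails.
(For a valid weak derivative the identity must hold for EVERY test function, in particular this one. The failure shows v is NOT the weak derivative of u.)
Correct weak derivative would be u'(x) = 2*x + 1.


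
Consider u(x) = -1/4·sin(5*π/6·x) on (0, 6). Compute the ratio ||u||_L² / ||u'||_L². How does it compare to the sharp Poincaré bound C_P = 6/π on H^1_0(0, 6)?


||u||_L² / ||u'||_L² = 6/(5*π) < C_P = 6/π.

u(x) = -1/4·sin(5*π/6·x), so u'(x) = -5*π*cos(5*π*x/6)/24.
Writing u(x) = A·sin(kπx/L) with A = -1/4 and k = 5, use ∫_0^L sin²(kπx/L) dx = L/2 and ∫_0^L cos²(kπx/L) dx = L/2.
u² = 1/16·sin²(5*π/6·x) and (u')² = 25*π^2/576·cos²(5*π/6·x), and each of sin², cos² integrates to L/2 = 3 over (0, 6).
∫_0^6 u² dx = 3/16, so ||u||_L² = sqrt(3)/4.
∫_0^6 (u')² dx = 25*π^2/192, so ||u'||_L² = 5*sqrt(3)*π/24.
Ratio ||u||_L² / ||u'||_L² = 6/(5*π).
Sharp Poincaré constant on H^1_0(0, 6) is C_P = L/π = 6/π, achieved by sin(π/6·x).
This is the k = 5 harmonic; the ratio L/(kπ) is strictly less than C_P = L/π, consistent with the sharp inequality ||u||_L² ≤ C_P ||u'||_L².


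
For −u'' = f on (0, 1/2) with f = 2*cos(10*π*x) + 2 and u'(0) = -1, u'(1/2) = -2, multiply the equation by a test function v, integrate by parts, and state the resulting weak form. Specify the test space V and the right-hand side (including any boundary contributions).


V = H^1(0, 1/2) (v unrestricted at boundary; u is determined up to an additive constant); weak form: ∫_0^1/2 u'v' dx = ∫_0^1/2 (2*cos(10*π*x) + 2) v dx − 2·v(1/2) + v(0) for all v ∈ V.

Multiply both sides by a test function v and integrate from 0 to 1/2:
  ∫_0^1/2 −u''(x) v(x) dx = ∫_0^1/2 f(x) v(x) dx.
Integrate the LHS by parts once:
  ∫_0^1/2 −u'' v dx = −[u'(x) v(x)]_0^1/2 + ∫_0^1/2 u'(x) v'(x) dx.
Thus ∫_0^1/2 u'(x) v'(x) dx = ∫_0^1/2 f(x) v(x) dx + [u'(x) v(x)]_0^1/2.
Choose V so that boundary terms are either known or forced to vanish.
u has inhomogeneous Neumann u'(0) = -1, u'(1/2) = -2. [u' v]_0^1/2 = (-2)·v(1/2) − (-1)·v(0) = − 2·v(1/2) + v(0). Take V = H^1(0, 1/2); boundary term becomes part of RHS.
Weak formulation: find u (satisfying any essential BC) such that ∫_0^1/2 u'(x) v'(x) dx = ∫_0^1/2 f v dx − 2·v(1/2) + v(0) for all v ∈ V (Neumann data are natural BCs: they enter the RHS as boundary terms).
Substituting f(x) = 2*cos(10*π*x) + 2, the right-hand side is ∫_0^1/2 (2*cos(10*π*x) + 2) v dx − 2·v(1/2) + v(0).
Compatibility check (pure Neumann): taking v ≡ 1 ∈ V gives 0 = ∫_0^1/2 f dx + (-2) − (-1), i.e. ∫_0^1/2 f dx must equal u'(0) − u'(1/2) = 1. Indeed ∫_0^1/2 (2*cos(10*π*x) + 2) dx = 1, so the data are compatible. The solution is then unique only up to an additive constant (fix it e.g. by requiring ∫_0^1/2 u dx = 0).


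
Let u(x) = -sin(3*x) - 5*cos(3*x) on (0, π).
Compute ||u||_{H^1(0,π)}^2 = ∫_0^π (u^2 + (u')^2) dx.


||u||_{H^1(0,π)}^2 = 130*π

u'(x) = 15*sin(3*x) - 3*cos(3*x).
Expand u² and (u')² and integrate term by term on (0, π), using: for integers n ≥ 1, ∫_0^π sin²(nx) dx = ∫_0^π cos²(nx) dx = π/2; for n ≠ n', ∫_0^π sin(nx)sin(n'x) dx = ∫_0^π cos(nx)cos(n'x) dx = 0; and by product-to-sum, ∫_0^π sin(nx)cos(n'x) dx = ½∫_0^π [sin((n+n')x) + sin((n−n')x)] dx, which is 0 when n+n' is even and 2n/(n²−n'²) when n+n' is odd (it need not vanish on (0, π)).
  u² squared terms: (-1)²·∫sin(3x)² dx = 1·π/2 = π/2;  (-5)²·∫cos(3x)² dx = 25·π/2 = 25*π/2.
  u² cross terms: 2·(-1)·(-5)·∫sin(3x)·cos(3x) dx = 10·(0) = 0.
  So ∫_0^π u² dx = π/2 + 25*π/2 + 0 = 13*π.
  (u')² squared terms: (-3)²·∫cos(3x)² dx = 9·π/2 = 9*π/2;  (15)²·∫sin(3x)² dx = 225·π/2 = 225*π/2.
  (u')² cross terms: 2·(-3)·(15)·∫cos(3x)·sin(3x) dx = -90·(0) = 0.
  So ∫_0^π (u')² dx = 9*π/2 + 225*π/2 + 0 = 117*π.
||u||_{H^1}^2 = (13*π) + (117*π) = 130*π.


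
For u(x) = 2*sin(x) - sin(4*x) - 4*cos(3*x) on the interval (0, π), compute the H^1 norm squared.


||u||_{H^1(0,π)}^2 = 640/7 + 185*π/2

u'(x) = 12*sin(3*x) + 2*cos(x) - 4*cos(4*x).
Expand u² and (u')² and integrate term by term on (0, π), using: for integers n ≥ 1, ∫_0^π sin²(nx) dx = ∫_0^π cos²(nx) dx = π/2; for n ≠ n', ∫_0^π sin(nx)sin(n'x) dx = ∫_0^π cos(nx)cos(n'x) dx = 0; and by product-to-sum, ∫_0^π sin(nx)cos(n'x) dx = ½∫_0^π [sin((n+n')x) + sin((n−n')x)] dx, which is 0 when n+n' is even and 2n/(n²−n'²) when n+n' is odd (it need not vanish on (0, π)).
  u² squared terms: (-1)²·∫sin(4x)² dx = 1·π/2 = π/2;  (-4)²·∫cos(3x)² dx = 16·π/2 = 8*π;  (2)²·∫sin(x)² dx = 4·π/2 = 2*π.
  u² cross terms: 2·(-1)·(-4)·∫sin(4x)·cos(3x) dx = 8·(8/7) = 64/7;  2·(-1)·(2)·∫sin(4x)·sin(x) dx = -4·(0) = 0;  2·(-4)·(2)·∫cos(3x)·sin(x) dx = -16·(0) = 0.
  So ∫_0^π u² dx = π/2 + 8*π + 2*π + 64/7 + 0 + 0 = 64/7 + 21*π/2.
  (u')² squared terms: (-4)²·∫cos(4x)² dx = 16·π/2 = 8*π;  (2)²·∫cos(x)² dx = 4·π/2 = 2*π;  (12)²·∫sin(3x)² dx = 144·π/2 = 72*π.
  (u')² cross terms: 2·(-4)·(2)·∫cos(4x)·cos(x) dx = -16·(0) = 0;  2·(-4)·(12)·∫cos(4x)·sin(3x) dx = -96·(-6/7) = 576/7;  2·(2)·(12)·∫cos(x)·sin(3x) dx = 48·(0) = 0.
  So ∫_0^π (u')² dx = 8*π + 2*π + 72*π + 0 + 576/7 + 0 = 576/7 + 82*π.
||u||_{H^1}^2 = (64/7 + 21*π/2) + (576/7 + 82*π) = 640/7 + 185*π/2.


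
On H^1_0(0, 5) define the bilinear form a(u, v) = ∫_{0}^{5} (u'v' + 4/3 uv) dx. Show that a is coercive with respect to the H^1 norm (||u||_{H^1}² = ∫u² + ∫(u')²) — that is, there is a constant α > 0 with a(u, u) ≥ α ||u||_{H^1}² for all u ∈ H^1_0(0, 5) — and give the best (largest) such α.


α = 1

Coercivity of a(·,·) on H^1_0(0, 5) means a(u, u) ≥ α ||u||_{H^1}² for every u ∈ H^1_0.
The interval has length L = 5, and Poincaré/coercivity depend only on L. Here a(u, u) = ∫(u')² + (4/3)·∫u².
Here c = 4/3 ≥ 1, so a(u,u) = ∫(u')² + c∫u² ≥ ∫(u')² + ∫u² = ||u||_{H^1}², i.e. α = 1 works. No larger α is possible: a(u,u) ≥ α||u||_{H^1}² means (1−α)∫(u')² ≥ (α−c)∫u², and for the modes u_n = sin(nπ(x−x₀)/L) (x₀ the left endpoint) one has ∫u_n²/∫(u_n')² = (L/(nπ))² → 0, so a(u_n,u_n)/||u_n||_{H^1}² → 1. Hence the optimal constant is α = 1.
Therefore α = 1.


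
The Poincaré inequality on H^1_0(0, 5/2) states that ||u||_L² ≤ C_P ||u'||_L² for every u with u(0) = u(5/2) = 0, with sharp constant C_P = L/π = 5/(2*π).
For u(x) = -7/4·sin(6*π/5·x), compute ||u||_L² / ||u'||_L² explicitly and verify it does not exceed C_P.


||u||_L² / ||u'||_L² = 5/(6*π) < C_P = 5/(2*π).

u(x) = -7/4·sin(6*π/5·x), so u'(x) = -21*π*cos(6*π*x/5)/10.
Writing u(x) = A·sin(kπx/L) with A = -7/4 and k = 3, use ∫_0^L sin²(kπx/L) dx = L/2 and ∫_0^L cos²(kπx/L) dx = L/2.
u² = 49/16·sin²(6*π/5·x) and (u')² = 441*π^2/100·cos²(6*π/5·x), and each of sin², cos² integrates to L/2 = 5/4 over (0, 5/2).
∫_0^5/2 u² dx = 245/64, so ||u||_L² = 7*sqrt(5)/8.
∫_0^5/2 (u')² dx = 441*π^2/80, so ||u'||_L² = 21*sqrt(5)*π/20.
Ratio ||u||_L² / ||u'||_L² = 5/(6*π).
Sharp Poincaré constant on H^1_0(0, 5/2) is C_P = L/π = 5/(2*π), achieved by sin(2*π/5·x).
This is the k = 3 harmonic; the ratio L/(kπ) is strictly less than C_P = L/π, consistent with the sharp inequality ||u||_L² ≤ C_P ||u'||_L².


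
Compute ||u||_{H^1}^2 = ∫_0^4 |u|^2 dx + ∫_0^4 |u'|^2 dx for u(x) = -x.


||u||_{H^1}^2 = 76/3

The H^1 norm (squared) on an interval (0, L) is
  ||u||_{H^1}^2 = ∫_0^L u(x)^2 dx + ∫_0^L u'(x)^2 dx.
Compute u'(x) = -1.
Then u(x)^2 = x**2 and u'(x)^2 = 1.
Integrate each monomial from 0 to 4 using ∫_0^4 c·x^n dx = c·4^(n+1)/(n+1):
  ∫_0^4 u(x)^2 dx = ∫_0^4 (x^2) dx. Term by term:
    ∫_0^4 x^2 dx = 64/3.
  ∫_0^4 u'(x)^2 dx = ∫_0^4 (1) dx. Term by term:
    ∫_0^4 1 dx = 4.
Adding: ||u||_{H^1}^2 = 64/3 + 4 = 76/3.


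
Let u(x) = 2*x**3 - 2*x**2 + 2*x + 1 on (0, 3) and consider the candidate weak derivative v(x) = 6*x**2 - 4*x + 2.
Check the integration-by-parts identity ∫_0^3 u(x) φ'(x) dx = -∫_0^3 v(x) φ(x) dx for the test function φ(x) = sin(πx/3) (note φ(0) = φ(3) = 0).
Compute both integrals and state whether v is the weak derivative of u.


LHS = -138/π + 648/π^3, RHS = -138/π + 648/π^3. Yes, v = u' weakly.

u(x) = 2*x**3 - 2*x**2 + 2*x + 1, classical derivative u'(x) = 6*x**2 - 4*x + 2.
φ(x) = sin(πx/3), so φ'(x) = π*cos(π*x/3)/3.
Note φ(0) = φ(3) = 0, so the boundary term u·φ vanishes.
LHS = ∫_0^3 u(x) φ'(x) dx = ∫_0^3 (2*π*x^3*cos(π*x/3)/3 - 2*π*x^2*cos(π*x/3)/3 + 2*π*x*cos(π*x/3)/3 + π*cos(π*x/3)/3) dx. Term by term:
  ∫_0^3 π*cos(π*x/3)/3 dx = 0;  ∫_0^3 -2*π*x^2*cos(π*x/3)/3 dx = 36/π;  ∫_0^3 2*π*x*cos(π*x/3)/3 dx = -12/π;
  ∫_0^3 2*π*x^3*cos(π*x/3)/3 dx = -162/π + 648/π^3.
Sum: 0 + 36/π − 12/π + -162/π + 648/π^3 = -138/π + 648/π^3.
So LHS = -138/π + 648/π^3.
∫_0^3 v(x) φ(x) dx = ∫_0^3 (6*x^2*sin(π*x/3) - 4*x*sin(π*x/3) + 2*sin(π*x/3)) dx. Term by term:
  ∫_0^3 2*sin(π*x/3) dx = 12/π;  ∫_0^3 -4*x*sin(π*x/3) dx = -36/π;  ∫_0^3 6*x^2*sin(π*x/3) dx = -648/π^3 + 162/π.
Sum: 12/π − 36/π + -648/π^3 + 162/π = -648/π^3 + 138/π.
So RHS = -∫_0^3 v(x) φ(x) dx = -138/π + 648/π^3.
LHS = RHS, so the identity holds for this test φ.
Moreover u is smooth here and v(x) = u'(x) = 6*x**2 - 4*x + 2 pointwise, so the identity holds for every test function. Hence v is the weak derivative of u.


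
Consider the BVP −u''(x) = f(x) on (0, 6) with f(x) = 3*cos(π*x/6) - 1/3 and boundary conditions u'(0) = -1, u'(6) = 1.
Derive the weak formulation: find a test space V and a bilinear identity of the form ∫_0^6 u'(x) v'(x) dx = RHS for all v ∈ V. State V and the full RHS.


V = H^1(0, 6) (v unrestricted at boundary; u is determined up to an additive constant); weak form: ∫_0^6 u'v' dx = ∫_0^6 (3*cos(π*x/6) - 1/3) v dx + v(6) + v(0) for all v ∈ V.

Multiply both sides by a test function v and integrate from 0 to 6:
  ∫_0^6 −u''(x) v(x) dx = ∫_0^6 f(x) v(x) dx.
Integrate the LHS by parts once:
  ∫_0^6 −u'' v dx = −[u'(x) v(x)]_0^6 + ∫_0^6 u'(x) v'(x) dx.
Thus ∫_0^6 u'(x) v'(x) dx = ∫_0^6 f(x) v(x) dx + [u'(x) v(x)]_0^6.
Choose V so that boundary terms are either known or forced to vanish.
u has inhomogeneous Neumann u'(0) = -1, u'(6) = 1. [u' v]_0^6 = (1)·v(6) − (-1)·v(0) = v(6) + v(0). Take V = H^1(0, 6); boundary term becomes part of RHS.
Weak formulation: find u (satisfying any essential BC) such that ∫_0^6 u'(x) v'(x) dx = ∫_0^6 f v dx + v(6) + v(0) for all v ∈ V (Neumann data are natural BCs: they enter the RHS as boundary terms).
Substituting f(x) = 3*cos(π*x/6) - 1/3, the right-hand side is ∫_0^6 (3*cos(π*x/6) - 1/3) v dx + v(6) + v(0).
Compatibility check (pure Neumann): taking v ≡ 1 ∈ V gives 0 = ∫_0^6 f dx + (1) − (-1), i.e. ∫_0^6 f dx must equal u'(0) − u'(6) = -2. Indeed ∫_0^6 (3*cos(π*x/6) - 1/3) dx = -2, so the data are compatible. The solution is then unique only up to an additive constant (fix it e.g. by requiring ∫_0^6 u dx = 0).


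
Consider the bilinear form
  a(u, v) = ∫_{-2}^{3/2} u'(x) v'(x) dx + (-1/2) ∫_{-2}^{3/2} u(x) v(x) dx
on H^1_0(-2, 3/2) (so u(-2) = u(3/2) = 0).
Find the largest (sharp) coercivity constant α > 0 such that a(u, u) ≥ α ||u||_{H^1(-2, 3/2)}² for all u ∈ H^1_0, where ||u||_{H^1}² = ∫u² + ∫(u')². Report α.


α = (-49 + 8*π^2)/(2*(4*π^2 + 49))

Coercivity of a(·,·) on H^1_0(-2, 3/2) means a(u, u) ≥ α ||u||_{H^1}² for every u ∈ H^1_0.
The interval has length L = 7/2, and Poincaré/coercivity depend only on L. Here a(u, u) = ∫(u')² + (-1/2)·∫u².
Here c = -1/2 < 0 with |c| < (π/L)² = 4*π^2/49, so coercivity still holds. The condition a(u,u) ≥ α||u||_{H^1}² reads (1−α)∫(u')² ≥ (α−c)∫u². Any admissible α is ≤ 1 (rapidly oscillating u have ∫u²/∫(u')² → 0), and α = 1 would force 0 ≥ (1−c)∫u², impossible since c < 1; so 1−α > 0. By the sharp Poincaré inequality on H^1_0 of an interval of length L, ∫(u')² ≥ (π/L)²∫u² with equality for the first sine mode sin(π(x−x₀)/L) (x₀ the left endpoint), so the inequality holds for all u iff (1−α)(π/L)² ≥ α − c, i.e. α ≤ ((π/L)² + c)/((π/L)² + 1) = (1 + c(L/π)²)/(1 + (L/π)²). (Direct route, valid since c ≤ 0: Poincaré gives c∫u² ≥ c(L/π)²∫(u')², so a(u,u) ≥ (1 + c(L/π)²)∫(u')², while ||u||_{H^1}² ≤ (1 + (L/π)²)∫(u')²; dividing yields the same α.) With (π/L)² = 4*π^2/49 and c = -1/2, the largest admissible constant is α = ((π/L)² + c)/((π/L)² + 1).
Simplifying, α = (-49 + 8*π^2)/(2*(4*π^2 + 49)).


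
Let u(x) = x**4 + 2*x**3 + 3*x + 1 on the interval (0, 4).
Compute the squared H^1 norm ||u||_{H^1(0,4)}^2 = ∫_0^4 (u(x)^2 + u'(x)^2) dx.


||u||_{H^1}^2 = 9994984/63

The H^1 norm (squared) on an interval (0, L) is
  ||u||_{H^1}^2 = ∫_0^L u(x)^2 dx + ∫_0^L u'(x)^2 dx.
Compute u'(x) = 4*x**3 + 6*x**2 + 3.
Then u(x)^2 = x**8 + 4*x**7 + 4*x**6 + 6*x**5 + 14*x**4 + 4*x**3 + 9*x**2 + 6*x + 1 and u'(x)^2 = 16*x**6 + 48*x**5 + 36*x**4 + 24*x**3 + 36*x**2 + 9.
Integrate each monomial from 0 to 4 using ∫_0^4 c·x^n dx = c·4^(n+1)/(n+1):
  ∫_0^4 u(x)^2 dx = ∫_0^4 (x^8 + 4*x^7 + 4*x^6 + 6*x^5 + 14*x^4 + 4*x^3 + 9*x^2 + 6*x + 1) dx. Term by term:
    ∫_0^4 x^8 dx = 262144/9;  ∫_0^4 4*x^7 dx = 32768;  ∫_0^4 4*x^6 dx = 65536/7;
    ∫_0^4 6*x^5 dx = 4096;  ∫_0^4 14*x^4 dx = 14336/5;  ∫_0^4 4*x^3 dx = 256;
    ∫_0^4 9*x^2 dx = 192;  ∫_0^4 6*x dx = 48;  ∫_0^4 1 dx = 4.
  Sum: 262144/9 + 32768 + 65536/7 + 4096 + 14336/5 + 256 + 192 + 48 + 4 = 24796988/315.
  ∫_0^4 u'(x)^2 dx = ∫_0^4 (16*x^6 + 48*x^5 + 36*x^4 + 24*x^3 + 36*x^2 + 9) dx. Term by term:
    ∫_0^4 16*x^6 dx = 262144/7;  ∫_0^4 48*x^5 dx = 32768;  ∫_0^4 36*x^4 dx = 36864/5;
    ∫_0^4 24*x^3 dx = 1536;  ∫_0^4 36*x^2 dx = 768;  ∫_0^4 9 dx = 36.
  Sum: 262144/7 + 32768 + 36864/5 + 1536 + 768 + 36 = 2797548/35.
Adding: ||u||_{H^1}^2 = 24796988/315 + 2797548/35 = 9994984/63.


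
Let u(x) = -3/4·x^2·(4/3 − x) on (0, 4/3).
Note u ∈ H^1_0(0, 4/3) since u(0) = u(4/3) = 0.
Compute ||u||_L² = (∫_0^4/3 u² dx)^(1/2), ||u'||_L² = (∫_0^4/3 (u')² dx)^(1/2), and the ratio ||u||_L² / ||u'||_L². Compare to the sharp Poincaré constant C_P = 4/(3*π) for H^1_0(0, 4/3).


||u||_L² / ||u'||_L² = 2*sqrt(14)/21 < C_P = 4/(3*π).

u(x) = -3/4·x^2·(4/3 − x), so u'(x) = x*(9*x - 8)/4.
u(x) = -3/4·x^2·(4/3 − x) vanishes at x = 0 and x = 4/3, so u ∈ H^1_0(0, 4/3). Differentiate via the product rule and integrate the resulting polynomials term by term.
  ∫_0^4/3 u² dx = ∫_0^4/3 (9*x^6/16 - 3*x^5/2 + x^4) dx. Term by term:
    ∫_0^4/3 9*x^6/16 dx = 1024/1701;  ∫_0^4/3 -3*x^5/2 dx = -1024/729;  ∫_0^4/3 x^4 dx = 1024/1215.
  Sum: 1024/1701 − 1024/729 + 1024/1215 = 1024/25515.
  ∫_0^4/3 (u')² dx = ∫_0^4/3 (81*x^4/16 - 9*x^3 + 4*x^2) dx. Term by term:
    ∫_0^4/3 81*x^4/16 dx = 64/15;  ∫_0^4/3 -9*x^3 dx = -64/9;  ∫_0^4/3 4*x^2 dx = 256/81.
  Sum: 64/15 − 64/9 + 256/81 = 128/405.
∫_0^4/3 u² dx = 1024/25515, so ||u||_L² = 32*sqrt(35)/945.
∫_0^4/3 (u')² dx = 128/405, so ||u'||_L² = 8*sqrt(10)/45.
Ratio ||u||_L² / ||u'||_L² = 2*sqrt(14)/21.
Sharp Poincaré constant on H^1_0(0, 4/3) is C_P = L/π = 4/(3*π), achieved by sin(3*π/4·x).
A polynomial bump cannot attain the sharp Poincaré constant (only the first sine eigenfunction does), so the ratio is strictly less than C_P, consistent with ||u||_L² ≤ C_P ||u'||_L².


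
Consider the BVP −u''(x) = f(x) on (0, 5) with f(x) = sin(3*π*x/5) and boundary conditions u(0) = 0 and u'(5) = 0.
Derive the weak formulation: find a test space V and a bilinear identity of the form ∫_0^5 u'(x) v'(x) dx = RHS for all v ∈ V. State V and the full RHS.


V = {v ∈ H^1(0, 5) : v(0) = 0} (test functions vanish at x = 0 where u is specified); weak form: ∫_0^5 u'v' dx = ∫_0^5 (sin(3*π*x/5)) v dx for all v ∈ V.

Multiply both sides by a test function v and integrate from 0 to 5:
  ∫_0^5 −u''(x) v(x) dx = ∫_0^5 f(x) v(x) dx.
Integrate the LHS by parts once:
  ∫_0^5 −u'' v dx = −[u'(x) v(x)]_0^5 + ∫_0^5 u'(x) v'(x) dx.
Thus ∫_0^5 u'(x) v'(x) dx = ∫_0^5 f(x) v(x) dx + [u'(x) v(x)]_0^5.
Choose V so that boundary terms are either known or forced to vanish.
Mixed BC: u(0) = 0 (Dirichlet) and u'(5) = 0 (Neumann). Define V = {v ∈ H^1(0, 5) : v(0) = 0}. Then [u' v]_0^5 = u'(5)·v(5) − u'(0)·0 = 0.
Weak formulation: find u (satisfying any essential BC) such that ∫_0^5 u'(x) v'(x) dx = ∫_0^5 f v dx for all v ∈ V (Dirichlet at 0 absorbed into V; the Neumann datum at x = 5 is zero, so no boundary term remains).
Substituting f(x) = sin(3*π*x/5), the right-hand side is ∫_0^5 (sin(3*π*x/5)) v dx.


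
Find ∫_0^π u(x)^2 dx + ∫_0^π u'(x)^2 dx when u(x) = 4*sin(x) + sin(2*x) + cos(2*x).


||u||_{H^1(0,π)}^2 = -80/3 + 21*π

u'(x) = -2*sin(2*x) + 4*cos(x) + 2*cos(2*x).
Expand u² and (u')² and integrate term by term on (0, π), using: for integers n ≥ 1, ∫_0^π sin²(nx) dx = ∫_0^π cos²(nx) dx = π/2; for n ≠ n', ∫_0^π sin(nx)sin(n'x) dx = ∫_0^π cos(nx)cos(n'x) dx = 0; and by product-to-sum, ∫_0^π sin(nx)cos(n'x) dx = ½∫_0^π [sin((n+n')x) + sin((n−n')x)] dx, which is 0 when n+n' is even and 2n/(n²−n'²) when n+n' is odd (it need not vanish on (0, π)).
  u² squared terms: (4)²·∫sin(x)² dx = 16·π/2 = 8*π;  (1)²·∫cos(2x)² dx = 1·π/2 = π/2;  (1)²·∫sin(2x)² dx = 1·π/2 = π/2.
  u² cross terms: 2·(4)·(1)·∫sin(x)·cos(2x) dx = 8·(-2/3) = -16/3;  2·(4)·(1)·∫sin(x)·sin(2x) dx = 8·(0) = 0;  2·(1)·(1)·∫cos(2x)·sin(2x) dx = 2·(0) = 0.
  So ∫_0^π u² dx = 8*π + π/2 + π/2 − 16/3 + 0 + 0 = -16/3 + 9*π.
  (u')² squared terms: (-2)²·∫sin(2x)² dx = 4·π/2 = 2*π;  (2)²·∫cos(2x)² dx = 4·π/2 = 2*π;  (4)²·∫cos(x)² dx = 16·π/2 = 8*π.
  (u')² cross terms: 2·(-2)·(2)·∫sin(2x)·cos(2x) dx = -8·(0) = 0;  2·(-2)·(4)·∫sin(2x)·cos(x) dx = -16·(4/3) = -64/3;  2·(2)·(4)·∫cos(2x)·cos(x) dx = 16·(0) = 0.
  So ∫_0^π (u')² dx = 2*π + 2*π + 8*π + 0 − 64/3 + 0 = -64/3 + 12*π.
||u||_{H^1}^2 = (-16/3 + 9*π) + (-64/3 + 12*π) = -80/3 + 21*π.


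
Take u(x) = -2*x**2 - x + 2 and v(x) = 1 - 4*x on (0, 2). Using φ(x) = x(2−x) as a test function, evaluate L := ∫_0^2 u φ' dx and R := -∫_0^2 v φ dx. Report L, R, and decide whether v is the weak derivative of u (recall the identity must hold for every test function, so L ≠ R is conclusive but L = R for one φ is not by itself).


LHS = 20/3, RHS = 4. No, v is not the weak derivative of u.

u(x) = -2*x**2 - x + 2, classical derivative u'(x) = -4*x - 1.
φ(x) = x(2−x), so φ'(x) = 2 - 2*x.
Note φ(0) = φ(2) = 0, so the boundary term u·φ vanishes.
LHS = ∫_0^2 u(x) φ'(x) dx = ∫_0^2 (4*x^3 - 2*x^2 - 6*x + 4) dx. Term by term:
  ∫_0^2 4*x^3 dx = 16;  ∫_0^2 -2*x^2 dx = -16/3;  ∫_0^2 -6*x dx = -12;
  ∫_0^2 4 dx = 8.
Sum: 16 − 16/3 − 12 + 8 = 20/3.
So LHS = 20/3.
∫_0^2 v(x) φ(x) dx = ∫_0^2 (4*x^3 - 9*x^2 + 2*x) dx. Term by term:
  ∫_0^2 4*x^3 dx = 16;  ∫_0^2 -9*x^2 dx = -24;  ∫_0^2 2*x dx = 4.
Sum: 16 − 24 + 4 = -4.
So RHS = -∫_0^2 v(x) φ(x) dx = 4.
LHS − RHS = 8/3 ≠ 0, so the identity fails.
(For a valid weak derivative the identity must hold for EVERY test function, in particular this one. The failure shows v is NOT the weak derivative of u.)
Correct weak derivative would be u'(x) = -4*x - 1.


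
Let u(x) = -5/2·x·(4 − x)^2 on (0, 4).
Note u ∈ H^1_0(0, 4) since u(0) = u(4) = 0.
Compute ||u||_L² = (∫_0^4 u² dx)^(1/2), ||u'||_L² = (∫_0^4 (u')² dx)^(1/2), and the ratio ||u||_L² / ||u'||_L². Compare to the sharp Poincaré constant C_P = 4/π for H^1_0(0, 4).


||u||_L² / ||u'||_L² = 2*sqrt(14)/7 < C_P = 4/π.

u(x) = -5/2·x·(4 − x)^2, so u'(x) = 5*(4 - 3*x)*(x/2 - 2).
u(x) = -5/2·x·(4 − x)^2 vanishes at x = 0 and x = 4, so u ∈ H^1_0(0, 4). Differentiate via the product rule and integrate the resulting polynomials term by term.
  ∫_0^4 u² dx = ∫_0^4 (25*x^6/4 - 100*x^5 + 600*x^4 - 1600*x^3 + 1600*x^2) dx. Term by term:
    ∫_0^4 25*x^6/4 dx = 102400/7;  ∫_0^4 -100*x^5 dx = -204800/3;  ∫_0^4 600*x^4 dx = 122880;
    ∫_0^4 -1600*x^3 dx = -102400;  ∫_0^4 1600*x^2 dx = 102400/3.
  Sum: 102400/7 − 204800/3 + 122880 − 102400 + 102400/3 = 20480/21.
  ∫_0^4 (u')² dx = ∫_0^4 (225*x^4/4 - 600*x^3 + 2200*x^2 - 3200*x + 1600) dx. Term by term:
    ∫_0^4 225*x^4/4 dx = 11520;  ∫_0^4 -600*x^3 dx = -38400;  ∫_0^4 2200*x^2 dx = 140800/3;
    ∫_0^4 -3200*x dx = -25600;  ∫_0^4 1600 dx = 6400.
  Sum: 11520 − 38400 + 140800/3 − 25600 + 6400 = 2560/3.
∫_0^4 u² dx = 20480/21, so ||u||_L² = 64*sqrt(105)/21.
∫_0^4 (u')² dx = 2560/3, so ||u'||_L² = 16*sqrt(30)/3.
Ratio ||u||_L² / ||u'||_L² = 2*sqrt(14)/7.
Sharp Poincaré constant on H^1_0(0, 4) is C_P = L/π = 4/π, achieved by sin(π/4·x).
A polynomial bump cannot attain the sharp Poincaré constant (only the first sine eigenfunction does), so the ratio is strictly less than C_P, consistent with ||u||_L² ≤ C_P ||u'||_L².


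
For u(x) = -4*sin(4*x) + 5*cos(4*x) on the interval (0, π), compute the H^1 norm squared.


||u||_{H^1(0,π)}^2 = 697*π/2

u'(x) = -20*sin(4*x) - 16*cos(4*x).
Expand u² and (u')² and integrate term by term on (0, π), using: for integers n ≥ 1, ∫_0^π sin²(nx) dx = ∫_0^π cos²(nx) dx = π/2; for n ≠ n', ∫_0^π sin(nx)sin(n'x) dx = ∫_0^π cos(nx)cos(n'x) dx = 0; and by product-to-sum, ∫_0^π sin(nx)cos(n'x) dx = ½∫_0^π [sin((n+n')x) + sin((n−n')x)] dx, which is 0 when n+n' is even and 2n/(n²−n'²) when n+n' is odd (it need not vanish on (0, π)).
  u² squared terms: (-4)²·∫sin(4x)² dx = 16·π/2 = 8*π;  (5)²·∫cos(4x)² dx = 25·π/2 = 25*π/2.
  u² cross terms: 2·(-4)·(5)·∫sin(4x)·cos(4x) dx = -40·(0) = 0.
  So ∫_0^π u² dx = 8*π + 25*π/2 + 0 = 41*π/2.
  (u')² squared terms: (-20)²·∫sin(4x)² dx = 400·π/2 = 200*π;  (-16)²·∫cos(4x)² dx = 256·π/2 = 128*π.
  (u')² cross terms: 2·(-20)·(-16)·∫sin(4x)·cos(4x) dx = 640·(0) = 0.
  So ∫_0^π (u')² dx = 200*π + 128*π + 0 = 328*π.
||u||_{H^1}^2 = (41*π/2) + (328*π) = 697*π/2.
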